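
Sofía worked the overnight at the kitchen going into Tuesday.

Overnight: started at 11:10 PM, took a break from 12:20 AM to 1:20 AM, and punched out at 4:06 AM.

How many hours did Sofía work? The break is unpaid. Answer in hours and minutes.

Overnight: 11:10 PM → midnight = 0 h 50 min; midnight → 4:06 AM = 4 h 6 min; span 4 h 56 min; less 60 min break → 3 h 56 min

3 h 56 min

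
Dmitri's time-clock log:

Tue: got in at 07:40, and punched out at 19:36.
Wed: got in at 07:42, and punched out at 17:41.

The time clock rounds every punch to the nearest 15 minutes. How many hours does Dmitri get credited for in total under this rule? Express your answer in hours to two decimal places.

Tue: in 07:40→07:45, out 19:36→19:30; 11 h 45 min
Wed: in 07:42→07:45, out 17:41→17:45; 10 h 0 min
Total credited: 21 h 45 min.

21.75 hours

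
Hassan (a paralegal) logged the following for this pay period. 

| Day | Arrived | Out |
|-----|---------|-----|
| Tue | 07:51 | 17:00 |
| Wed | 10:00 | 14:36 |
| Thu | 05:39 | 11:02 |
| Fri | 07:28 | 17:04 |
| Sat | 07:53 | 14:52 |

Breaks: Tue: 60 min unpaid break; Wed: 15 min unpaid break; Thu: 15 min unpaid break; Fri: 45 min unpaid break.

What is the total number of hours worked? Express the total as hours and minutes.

Tue: 07:51–17:00 = 9 h 9 min; less 60 min break → 8 h 9 min
Wed: 10:00–14:36 = 4 h 36 min; less 15 min break → 4 h 21 min
Thu: 05:39–11:02 = 5 h 23 min; less 15 min break → 5 h 8 min
Fri: 07:28–17:04 = 9 h 36 min; less 45 min break → 8 h 51 min
Sat: 07:53–14:52 = 6 h 59 min
Total: 8 h 9 min + 4 h 21 min + 5 h 8 min + 8 h 51 min + 6 h 59 min = 33 h 28 min.

33 h 28 min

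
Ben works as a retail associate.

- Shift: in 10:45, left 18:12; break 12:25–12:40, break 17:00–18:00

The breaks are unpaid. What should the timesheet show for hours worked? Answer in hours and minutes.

6 h 12 min

Shift: 10:45–18:12 = 7 h 27 min; less 75 min break → 6 h 12 min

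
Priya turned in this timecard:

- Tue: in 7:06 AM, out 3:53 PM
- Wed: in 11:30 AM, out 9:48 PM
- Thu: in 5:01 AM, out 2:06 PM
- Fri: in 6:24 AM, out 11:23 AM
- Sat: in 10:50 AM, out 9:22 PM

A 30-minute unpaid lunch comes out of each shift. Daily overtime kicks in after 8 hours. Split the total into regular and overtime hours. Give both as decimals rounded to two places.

Tue: 7:06 AM–3:53 PM = 8 h 47 min; less 30 min break → 8 h 17 min
Wed: 11:30 AM–9:48 PM = 10 h 18 min; less 30 min break → 9 h 48 min
Thu: 5:01 AM–2:06 PM = 9 h 5 min; less 30 min break → 8 h 35 min
Fri: 6:24 AM–11:23 AM = 4 h 59 min; less 30 min break → 4 h 29 min
Sat: 10:50 AM–9:22 PM = 10 h 32 min; less 30 min break → 10 h 2 min
Tue reg 8 h 0 min / OT 0 h 17 min; Wed reg 8 h 0 min / OT 1 h 48 min; Thu reg 8 h 0 min / OT 0 h 35 min; Fri reg 4 h 29 min / OT 0 h 0 min; Sat reg 8 h 0 min / OT 2 h 2 min.
Totals: regular 36 h 29 min, overtime 4 h 42 min.

Regular 36.48 hours, overtime 4.70 hours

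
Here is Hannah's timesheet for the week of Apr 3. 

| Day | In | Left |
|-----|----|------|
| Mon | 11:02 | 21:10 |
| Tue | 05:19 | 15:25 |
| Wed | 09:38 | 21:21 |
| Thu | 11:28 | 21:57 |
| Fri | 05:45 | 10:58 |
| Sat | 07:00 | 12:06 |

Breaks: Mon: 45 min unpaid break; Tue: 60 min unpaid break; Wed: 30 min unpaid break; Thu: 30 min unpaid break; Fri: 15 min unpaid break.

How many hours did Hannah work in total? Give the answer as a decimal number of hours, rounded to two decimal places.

Mon: 11:02–21:10 = 10 h 8 min; less 45 min break → 9 h 23 min
Tue: 05:19–15:25 = 10 h 6 min; less 60 min break → 9 h 6 min
Wed: 09:38–21:21 = 11 h 43 min; less 30 min break → 11 h 13 min
Thu: 11:28–21:57 = 10 h 29 min; less 30 min break → 9 h 59 min
Fri: 05:45–10:58 = 5 h 13 min; less 15 min break → 4 h 58 min
Sat: 07:00–12:06 = 5 h 6 min
Total: 9 h 23 min + 9 h 6 min + 11 h 13 min + 9 h 59 min + 4 h 58 min + 5 h 6 min = 49 h 45 min.

49.75 hours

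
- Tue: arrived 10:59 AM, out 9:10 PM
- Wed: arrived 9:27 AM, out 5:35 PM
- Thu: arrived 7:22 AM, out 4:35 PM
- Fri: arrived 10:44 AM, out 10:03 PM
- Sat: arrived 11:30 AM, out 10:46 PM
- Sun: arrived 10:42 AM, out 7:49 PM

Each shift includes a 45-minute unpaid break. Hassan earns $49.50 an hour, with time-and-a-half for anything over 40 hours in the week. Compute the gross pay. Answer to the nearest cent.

$3073.95

Tue: 10:59 AM–9:10 PM = 10 h 11 min; less 45 min break → 9 h 26 min
Wed: 9:27 AM–5:35 PM = 8 h 8 min; less 45 min break → 7 h 23 min
Thu: 7:22 AM–4:35 PM = 9 h 13 min; less 45 min break → 8 h 28 min
Fri: 10:44 AM–10:03 PM = 11 h 19 min; less 45 min break → 10 h 34 min
Sat: 11:30 AM–10:46 PM = 11 h 16 min; less 45 min break → 10 h 31 min
Sun: 10:42 AM–7:49 PM = 9 h 7 min; less 45 min break → 8 h 22 min
Total worked: 54 h 44 min = 3284 min.
Regular 40 h 0 min = 2400 min at $49.50/h; overtime 14 h 44 min = 884 min at $74.25/h.
Pay = (2400 × $49.50 + 884 × $74.25) ÷ 60 = $3073.95.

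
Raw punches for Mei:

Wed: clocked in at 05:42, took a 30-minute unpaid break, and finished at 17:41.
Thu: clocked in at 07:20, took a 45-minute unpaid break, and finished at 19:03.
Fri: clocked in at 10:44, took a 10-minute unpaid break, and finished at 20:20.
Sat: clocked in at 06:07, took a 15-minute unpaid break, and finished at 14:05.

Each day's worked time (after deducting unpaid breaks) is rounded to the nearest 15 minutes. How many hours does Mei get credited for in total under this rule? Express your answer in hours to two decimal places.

Wed: 05:42–17:41 = 11 h 59 min − 30 min = 11 h 29 min → rounds to 11 h 30 min
Thu: 07:20–19:03 = 11 h 43 min − 45 min = 10 h 58 min → rounds to 11 h 0 min
Fri: 10:44–20:20 = 9 h 36 min − 10 min = 9 h 26 min → rounds to 9 h 30 min
Sat: 06:07–14:05 = 7 h 58 min − 15 min = 7 h 43 min → rounds to 7 h 45 min
Total credited: 39 h 45 min.

39.75 hours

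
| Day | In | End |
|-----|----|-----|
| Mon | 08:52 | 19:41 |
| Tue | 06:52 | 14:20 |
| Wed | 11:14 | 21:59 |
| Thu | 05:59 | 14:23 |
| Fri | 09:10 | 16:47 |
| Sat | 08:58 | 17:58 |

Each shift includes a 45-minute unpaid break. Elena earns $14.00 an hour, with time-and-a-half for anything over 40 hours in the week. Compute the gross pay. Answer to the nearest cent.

$760.55

Mon: 08:52–19:41 = 10 h 49 min; less 45 min break → 10 h 4 min
Tue: 06:52–14:20 = 7 h 28 min; less 45 min break → 6 h 43 min
Wed: 11:14–21:59 = 10 h 45 min; less 45 min break → 10 h 0 min
Thu: 05:59–14:23 = 8 h 24 min; less 45 min break → 7 h 39 min
Fri: 09:10–16:47 = 7 h 37 min; less 45 min break → 6 h 52 min
Sat: 08:58–17:58 = 9 h 0 min; less 45 min break → 8 h 15 min
Total worked: 49 h 33 min = 2973 min.
Regular 40 h 0 min = 2400 min at $14.00/h; overtime 9 h 33 min = 573 min at $21.00/h.
Pay = (2400 × $14.00 + 573 × $21.00) ÷ 60 = $760.55.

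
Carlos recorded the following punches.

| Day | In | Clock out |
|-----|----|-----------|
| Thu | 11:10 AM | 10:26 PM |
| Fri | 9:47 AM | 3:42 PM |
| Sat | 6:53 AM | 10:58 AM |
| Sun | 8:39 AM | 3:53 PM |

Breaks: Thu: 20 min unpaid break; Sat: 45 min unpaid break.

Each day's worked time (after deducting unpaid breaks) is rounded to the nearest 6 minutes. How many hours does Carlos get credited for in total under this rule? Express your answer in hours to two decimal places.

27.30 hours

Thu: 11:10 AM–10:26 PM = 11 h 16 min − 20 min = 10 h 56 min → rounds to 10 h 54 min
Fri: 9:47 AM–3:42 PM = 5 h 55 min → rounds to 5 h 54 min
Sat: 6:53 AM–10:58 AM = 4 h 5 min − 45 min = 3 h 20 min → rounds to 3 h 18 min
Sun: 8:39 AM–3:53 PM = 7 h 14 min → rounds to 7 h 12 min
Total credited: 27 h 18 min.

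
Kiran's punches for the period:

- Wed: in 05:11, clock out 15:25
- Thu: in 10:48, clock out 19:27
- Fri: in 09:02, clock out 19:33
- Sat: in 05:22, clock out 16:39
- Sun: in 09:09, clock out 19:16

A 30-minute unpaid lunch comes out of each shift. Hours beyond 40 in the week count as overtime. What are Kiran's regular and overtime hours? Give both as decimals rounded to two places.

Wed: 05:11–15:25 = 10 h 14 min; less 30 min break → 9 h 44 min
Thu: 10:48–19:27 = 8 h 39 min; less 30 min break → 8 h 9 min
Fri: 09:02–19:33 = 10 h 31 min; less 30 min break → 10 h 1 min
Sat: 05:22–16:39 = 11 h 17 min; less 30 min break → 10 h 47 min
Sun: 09:09–19:16 = 10 h 7 min; less 30 min break → 9 h 37 min
Total worked: 48 h 18 min = 48.30 h.
Threshold 40 h → overtime 8 h 18 min, regular 40 h 0 min.

Regular 40.00 hours, overtime 8.30 hours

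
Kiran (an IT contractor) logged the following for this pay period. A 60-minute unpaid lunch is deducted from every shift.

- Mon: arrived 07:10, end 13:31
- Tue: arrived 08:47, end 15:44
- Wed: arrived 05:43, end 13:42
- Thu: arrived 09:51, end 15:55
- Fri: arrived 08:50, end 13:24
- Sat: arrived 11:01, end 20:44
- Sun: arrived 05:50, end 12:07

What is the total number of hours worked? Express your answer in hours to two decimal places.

Mon: 07:10–13:31 = 6 h 21 min; less 60 min break → 5 h 21 min
Tue: 08:47–15:44 = 6 h 57 min; less 60 min break → 5 h 57 min
Wed: 05:43–13:42 = 7 h 59 min; less 60 min break → 6 h 59 min
Thu: 09:51–15:55 = 6 h 4 min; less 60 min break → 5 h 4 min
Fri: 08:50–13:24 = 4 h 34 min; less 60 min break → 3 h 34 min
Sat: 11:01–20:44 = 9 h 43 min; less 60 min break → 8 h 43 min
Sun: 05:50–12:07 = 6 h 17 min; less 60 min break → 5 h 17 min
Total: 5 h 21 min + 5 h 57 min + 6 h 59 min + 5 h 4 min + 3 h 34 min + 8 h 43 min + 5 h 17 min = 40 h 55 min.

40.92 hours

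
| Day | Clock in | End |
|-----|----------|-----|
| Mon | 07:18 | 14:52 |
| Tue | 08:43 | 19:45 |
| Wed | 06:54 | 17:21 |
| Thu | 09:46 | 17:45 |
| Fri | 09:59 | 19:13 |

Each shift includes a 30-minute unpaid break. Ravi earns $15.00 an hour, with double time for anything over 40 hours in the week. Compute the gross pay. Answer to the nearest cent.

Mon: 07:18–14:52 = 7 h 34 min; less 30 min break → 7 h 4 min
Tue: 08:43–19:45 = 11 h 2 min; less 30 min break → 10 h 32 min
Wed: 06:54–17:21 = 10 h 27 min; less 30 min break → 9 h 57 min
Thu: 09:46–17:45 = 7 h 59 min; less 30 min break → 7 h 29 min
Fri: 09:59–19:13 = 9 h 14 min; less 30 min break → 8 h 44 min
Total worked: 43 h 46 min = 2626 min.
Regular 40 h 0 min = 2400 min at $15.00/h; overtime 3 h 46 min = 226 min at $30.00/h.
Pay = (2400 × $15.00 + 226 × $30.00) ÷ 60 = $713.00.

$713.00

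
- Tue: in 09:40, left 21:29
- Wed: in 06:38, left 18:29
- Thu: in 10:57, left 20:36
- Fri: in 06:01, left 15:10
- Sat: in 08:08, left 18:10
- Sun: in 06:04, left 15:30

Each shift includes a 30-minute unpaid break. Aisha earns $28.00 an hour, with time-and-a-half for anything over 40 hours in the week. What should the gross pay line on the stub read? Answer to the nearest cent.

Tue: 09:40–21:29 = 11 h 49 min; less 30 min break → 11 h 19 min
Wed: 06:38–18:29 = 11 h 51 min; less 30 min break → 11 h 21 min
Thu: 10:57–20:36 = 9 h 39 min; less 30 min break → 9 h 9 min
Fri: 06:01–15:10 = 9 h 9 min; less 30 min break → 8 h 39 min
Sat: 08:08–18:10 = 10 h 2 min; less 30 min break → 9 h 32 min
Sun: 06:04–15:30 = 9 h 26 min; less 30 min break → 8 h 56 min
Total worked: 58 h 56 min = 3536 min.
Regular 40 h 0 min = 2400 min at $28.00/h; overtime 18 h 56 min = 1136 min at $42.00/h.
Pay = (2400 × $28.00 + 1136 × $42.00) ÷ 60 = $1915.20.

$1915.20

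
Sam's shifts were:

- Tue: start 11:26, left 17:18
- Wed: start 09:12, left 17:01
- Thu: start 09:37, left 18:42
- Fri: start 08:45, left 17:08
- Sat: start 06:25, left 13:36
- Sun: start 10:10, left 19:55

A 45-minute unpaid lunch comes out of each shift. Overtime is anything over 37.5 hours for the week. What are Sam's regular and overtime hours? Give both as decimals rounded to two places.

Regular 37.50 hours, overtime 6.08 hours

Tue: 11:26–17:18 = 5 h 52 min; less 45 min break → 5 h 7 min
Wed: 09:12–17:01 = 7 h 49 min; less 45 min break → 7 h 4 min
Thu: 09:37–18:42 = 9 h 5 min; less 45 min break → 8 h 20 min
Fri: 08:45–17:08 = 8 h 23 min; less 45 min break → 7 h 38 min
Sat: 06:25–13:36 = 7 h 11 min; less 45 min break → 6 h 26 min
Sun: 10:10–19:55 = 9 h 45 min; less 45 min break → 9 h 0 min
Total worked: 43 h 35 min = 43.58 h.
Threshold 37.5 h → overtime 6 h 5 min, regular 37 h 30 min.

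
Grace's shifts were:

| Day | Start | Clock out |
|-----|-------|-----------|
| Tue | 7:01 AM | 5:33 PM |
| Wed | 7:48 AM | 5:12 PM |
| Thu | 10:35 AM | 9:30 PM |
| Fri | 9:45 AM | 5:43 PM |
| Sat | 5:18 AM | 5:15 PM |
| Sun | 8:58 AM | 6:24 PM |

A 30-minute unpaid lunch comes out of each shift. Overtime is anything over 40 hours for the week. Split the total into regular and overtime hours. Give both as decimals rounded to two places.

Tue: 7:01 AM–5:33 PM = 10 h 32 min; less 30 min break → 10 h 2 min
Wed: 7:48 AM–5:12 PM = 9 h 24 min; less 30 min break → 8 h 54 min
Thu: 10:35 AM–9:30 PM = 10 h 55 min; less 30 min break → 10 h 25 min
Fri: 9:45 AM–5:43 PM = 7 h 58 min; less 30 min break → 7 h 28 min
Sat: 5:18 AM–5:15 PM = 11 h 57 min; less 30 min break → 11 h 27 min
Sun: 8:58 AM–6:24 PM = 9 h 26 min; less 30 min break → 8 h 56 min
Total worked: 57 h 12 min = 57.20 h.
Threshold 40 h → overtime 17 h 12 min, regular 40 h 0 min.

Regular 40.00 hours, overtime 17.20 hours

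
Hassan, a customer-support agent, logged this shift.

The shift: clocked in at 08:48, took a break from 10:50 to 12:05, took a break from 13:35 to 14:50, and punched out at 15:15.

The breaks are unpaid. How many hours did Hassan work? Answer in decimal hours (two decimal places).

3.95 hours

The shift: 08:48–15:15 = 6 h 27 min; less 150 min break → 3 h 57 min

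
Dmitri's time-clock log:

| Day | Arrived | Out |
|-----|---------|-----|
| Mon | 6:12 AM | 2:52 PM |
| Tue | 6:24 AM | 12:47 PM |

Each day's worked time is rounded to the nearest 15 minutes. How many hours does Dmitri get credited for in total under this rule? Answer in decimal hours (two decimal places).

15.25 hours

Mon: 6:12 AM–2:52 PM = 8 h 40 min → rounds to 8 h 45 min
Tue: 6:24 AM–12:47 PM = 6 h 23 min → rounds to 6 h 30 min
Total credited: 15 h 15 min.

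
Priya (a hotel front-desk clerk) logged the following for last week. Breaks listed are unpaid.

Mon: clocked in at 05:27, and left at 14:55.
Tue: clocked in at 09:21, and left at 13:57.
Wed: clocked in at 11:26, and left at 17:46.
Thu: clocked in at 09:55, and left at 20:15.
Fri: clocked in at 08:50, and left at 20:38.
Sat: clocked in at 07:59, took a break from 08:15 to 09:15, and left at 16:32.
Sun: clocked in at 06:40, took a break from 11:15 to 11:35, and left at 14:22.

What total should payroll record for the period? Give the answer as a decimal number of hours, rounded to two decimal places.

Mon: 05:27–14:55 = 9 h 28 min
Tue: 09:21–13:57 = 4 h 36 min
Wed: 11:26–17:46 = 6 h 20 min
Thu: 09:55–20:15 = 10 h 20 min
Fri: 08:50–20:38 = 11 h 48 min
Sat: 07:59–16:32 = 8 h 33 min; less 60 min break → 7 h 33 min
Sun: 06:40–14:22 = 7 h 42 min; less 20 min break → 7 h 22 min
Total: 9 h 28 min + 4 h 36 min + 6 h 20 min + 10 h 20 min + 11 h 48 min + 7 h 33 min + 7 h 22 min = 57 h 27 min.

57.45 hours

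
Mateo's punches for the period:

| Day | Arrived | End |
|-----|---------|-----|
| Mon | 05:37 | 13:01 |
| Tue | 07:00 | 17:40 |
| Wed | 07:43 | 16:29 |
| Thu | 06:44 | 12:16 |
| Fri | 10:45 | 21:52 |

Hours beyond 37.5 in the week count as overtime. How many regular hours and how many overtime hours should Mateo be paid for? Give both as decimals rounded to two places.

Regular 37.50 hours, overtime 5.98 hours

Mon: 05:37–13:01 = 7 h 24 min
Tue: 07:00–17:40 = 10 h 40 min
Wed: 07:43–16:29 = 8 h 46 min
Thu: 06:44–12:16 = 5 h 32 min
Fri: 10:45–21:52 = 11 h 7 min
Total worked: 43 h 29 min = 43.48 h.
Threshold 37.5 h → overtime 5 h 59 min, regular 37 h 30 min.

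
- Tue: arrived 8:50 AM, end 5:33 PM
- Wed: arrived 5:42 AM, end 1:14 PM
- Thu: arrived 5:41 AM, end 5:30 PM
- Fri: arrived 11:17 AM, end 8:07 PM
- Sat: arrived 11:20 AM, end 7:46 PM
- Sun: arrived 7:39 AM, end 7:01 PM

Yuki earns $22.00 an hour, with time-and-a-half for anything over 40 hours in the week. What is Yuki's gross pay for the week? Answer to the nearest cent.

$1431.10

Tue: 8:50 AM–5:33 PM = 8 h 43 min
Wed: 5:42 AM–1:14 PM = 7 h 32 min
Thu: 5:41 AM–5:30 PM = 11 h 49 min
Fri: 11:17 AM–8:07 PM = 8 h 50 min
Sat: 11:20 AM–7:46 PM = 8 h 26 min
Sun: 7:39 AM–7:01 PM = 11 h 22 min
Total worked: 56 h 42 min = 3402 min.
Regular 40 h 0 min = 2400 min at $22.00/h; overtime 16 h 42 min = 1002 min at $33.00/h.
Pay = (2400 × $22.00 + 1002 × $33.00) ÷ 60 = $1431.10.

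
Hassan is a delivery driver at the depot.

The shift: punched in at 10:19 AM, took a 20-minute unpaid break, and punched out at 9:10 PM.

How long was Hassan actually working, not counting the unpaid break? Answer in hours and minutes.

10 h 31 min

The shift: 10:19 AM–9:10 PM = 10 h 51 min; less 20 min break → 10 h 31 min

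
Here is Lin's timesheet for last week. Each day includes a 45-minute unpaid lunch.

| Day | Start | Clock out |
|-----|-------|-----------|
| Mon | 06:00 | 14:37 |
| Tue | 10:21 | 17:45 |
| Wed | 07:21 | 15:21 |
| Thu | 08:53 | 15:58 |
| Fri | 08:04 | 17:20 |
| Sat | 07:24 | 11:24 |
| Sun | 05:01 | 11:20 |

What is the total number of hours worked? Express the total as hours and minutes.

45 h 26 min

Mon: 06:00–14:37 = 8 h 37 min; less 45 min break → 7 h 52 min
Tue: 10:21–17:45 = 7 h 24 min; less 45 min break → 6 h 39 min
Wed: 07:21–15:21 = 8 h 0 min; less 45 min break → 7 h 15 min
Thu: 08:53–15:58 = 7 h 5 min; less 45 min break → 6 h 20 min
Fri: 08:04–17:20 = 9 h 16 min; less 45 min break → 8 h 31 min
Sat: 07:24–11:24 = 4 h 0 min; less 45 min break → 3 h 15 min
Sun: 05:01–11:20 = 6 h 19 min; less 45 min break → 5 h 34 min
Total: 7 h 52 min + 6 h 39 min + 7 h 15 min + 6 h 20 min + 8 h 31 min + 3 h 15 min + 5 h 34 min = 45 h 26 min.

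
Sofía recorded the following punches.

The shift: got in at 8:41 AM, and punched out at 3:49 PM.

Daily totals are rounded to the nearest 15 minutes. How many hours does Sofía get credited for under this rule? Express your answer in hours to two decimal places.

The shift: 8:41 AM–3:49 PM = 7 h 8 min → rounds to 7 h 15 min

7.25 hours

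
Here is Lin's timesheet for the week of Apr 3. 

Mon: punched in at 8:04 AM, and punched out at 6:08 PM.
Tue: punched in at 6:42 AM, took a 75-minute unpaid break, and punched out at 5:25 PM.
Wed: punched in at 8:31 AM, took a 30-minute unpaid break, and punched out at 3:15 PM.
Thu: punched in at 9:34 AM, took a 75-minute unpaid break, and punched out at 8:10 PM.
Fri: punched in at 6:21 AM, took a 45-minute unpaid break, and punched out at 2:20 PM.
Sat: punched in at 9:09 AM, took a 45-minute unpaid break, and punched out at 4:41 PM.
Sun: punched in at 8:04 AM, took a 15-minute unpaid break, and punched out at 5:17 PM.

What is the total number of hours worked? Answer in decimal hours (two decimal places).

58.10 hours

Mon: 8:04 AM–6:08 PM = 10 h 4 min
Tue: 6:42 AM–5:25 PM = 10 h 43 min; less 75 min break → 9 h 28 min
Wed: 8:31 AM–3:15 PM = 6 h 44 min; less 30 min break → 6 h 14 min
Thu: 9:34 AM–8:10 PM = 10 h 36 min; less 75 min break → 9 h 21 min
Fri: 6:21 AM–2:20 PM = 7 h 59 min; less 45 min break → 7 h 14 min
Sat: 9:09 AM–4:41 PM = 7 h 32 min; less 45 min break → 6 h 47 min
Sun: 8:04 AM–5:17 PM = 9 h 13 min; less 15 min break → 8 h 58 min
Total: 10 h 4 min + 9 h 28 min + 6 h 14 min + 9 h 21 min + 7 h 14 min + 6 h 47 min + 8 h 58 min = 58 h 6 min.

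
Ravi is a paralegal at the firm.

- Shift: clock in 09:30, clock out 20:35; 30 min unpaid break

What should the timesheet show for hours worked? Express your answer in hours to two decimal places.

10.58 hours

Shift: 09:30–20:35 = 11 h 5 min; less 30 min break → 10 h 35 min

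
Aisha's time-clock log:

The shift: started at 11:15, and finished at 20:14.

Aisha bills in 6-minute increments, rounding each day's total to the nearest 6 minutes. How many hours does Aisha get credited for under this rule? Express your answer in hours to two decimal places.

9.00 hours

The shift: 11:15–20:14 = 8 h 59 min → rounds to 9 h 0 min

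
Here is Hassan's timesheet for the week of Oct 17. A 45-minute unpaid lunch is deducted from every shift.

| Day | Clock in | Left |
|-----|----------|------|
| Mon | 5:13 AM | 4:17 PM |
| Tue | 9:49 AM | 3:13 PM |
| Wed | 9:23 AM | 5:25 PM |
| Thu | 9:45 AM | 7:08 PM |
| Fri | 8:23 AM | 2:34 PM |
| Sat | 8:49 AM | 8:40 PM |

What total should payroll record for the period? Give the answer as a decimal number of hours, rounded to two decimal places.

Mon: 5:13 AM–4:17 PM = 11 h 4 min; less 45 min break → 10 h 19 min
Tue: 9:49 AM–3:13 PM = 5 h 24 min; less 45 min break → 4 h 39 min
Wed: 9:23 AM–5:25 PM = 8 h 2 min; less 45 min break → 7 h 17 min
Thu: 9:45 AM–7:08 PM = 9 h 23 min; less 45 min break → 8 h 38 min
Fri: 8:23 AM–2:34 PM = 6 h 11 min; less 45 min break → 5 h 26 min
Sat: 8:49 AM–8:40 PM = 11 h 51 min; less 45 min break → 11 h 6 min
Total: 10 h 19 min + 4 h 39 min + 7 h 17 min + 8 h 38 min + 5 h 26 min + 11 h 6 min = 47 h 25 min.

47.42 hours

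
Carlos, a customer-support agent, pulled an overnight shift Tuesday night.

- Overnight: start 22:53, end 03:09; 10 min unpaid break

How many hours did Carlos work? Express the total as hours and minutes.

4 h 6 min

Overnight: 22:53 → midnight = 1 h 7 min; midnight → 03:09 = 3 h 9 min; span 4 h 16 min; less 10 min break → 4 h 6 min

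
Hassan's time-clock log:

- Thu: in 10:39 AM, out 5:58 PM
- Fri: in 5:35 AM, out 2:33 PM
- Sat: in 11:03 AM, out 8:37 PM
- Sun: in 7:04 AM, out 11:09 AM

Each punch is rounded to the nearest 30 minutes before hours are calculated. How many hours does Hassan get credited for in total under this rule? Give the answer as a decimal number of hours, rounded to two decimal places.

Thu: in 10:39 AM→10:30 AM, out 5:58 PM→6:00 PM; 7 h 30 min
Fri: in 5:35 AM→5:30 AM, out 2:33 PM→2:30 PM; 9 h 0 min
Sat: in 11:03 AM→11:00 AM, out 8:37 PM→8:30 PM; 9 h 30 min
Sun: in 7:04 AM→7:00 AM, out 11:09 AM→11:00 AM; 4 h 0 min
Total credited: 30 h 0 min.

30.00 hours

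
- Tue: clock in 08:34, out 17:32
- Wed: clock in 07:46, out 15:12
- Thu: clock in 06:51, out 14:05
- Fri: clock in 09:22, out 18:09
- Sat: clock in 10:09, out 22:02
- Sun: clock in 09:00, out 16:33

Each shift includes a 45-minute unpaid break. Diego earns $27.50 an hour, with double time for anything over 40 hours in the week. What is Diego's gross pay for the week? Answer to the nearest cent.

$1504.25

Tue: 08:34–17:32 = 8 h 58 min; less 45 min break → 8 h 13 min
Wed: 07:46–15:12 = 7 h 26 min; less 45 min break → 6 h 41 min
Thu: 06:51–14:05 = 7 h 14 min; less 45 min break → 6 h 29 min
Fri: 09:22–18:09 = 8 h 47 min; less 45 min break → 8 h 2 min
Sat: 10:09–22:02 = 11 h 53 min; less 45 min break → 11 h 8 min
Sun: 09:00–16:33 = 7 h 33 min; less 45 min break → 6 h 48 min
Total worked: 47 h 21 min = 2841 min.
Regular 40 h 0 min = 2400 min at $27.50/h; overtime 7 h 21 min = 441 min at $55.00/h.
Pay = (2400 × $27.50 + 441 × $55.00) ÷ 60 = $1504.25.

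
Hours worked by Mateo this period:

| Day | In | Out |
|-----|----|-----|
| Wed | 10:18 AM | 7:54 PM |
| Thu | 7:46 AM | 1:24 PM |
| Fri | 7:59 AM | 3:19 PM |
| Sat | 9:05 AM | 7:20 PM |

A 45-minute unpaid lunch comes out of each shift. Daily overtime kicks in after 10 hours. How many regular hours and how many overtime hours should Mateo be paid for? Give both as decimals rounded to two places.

Wed: 10:18 AM–7:54 PM = 9 h 36 min; less 45 min break → 8 h 51 min
Thu: 7:46 AM–1:24 PM = 5 h 38 min; less 45 min break → 4 h 53 min
Fri: 7:59 AM–3:19 PM = 7 h 20 min; less 45 min break → 6 h 35 min
Sat: 9:05 AM–7:20 PM = 10 h 15 min; less 45 min break → 9 h 30 min
Wed reg 8 h 51 min / OT 0 h 0 min; Thu reg 4 h 53 min / OT 0 h 0 min; Fri reg 6 h 35 min / OT 0 h 0 min; Sat reg 9 h 30 min / OT 0 h 0 min.
Totals: regular 29 h 49 min, overtime 0 h 0 min.

Regular 29.82 hours, overtime 0.00 hours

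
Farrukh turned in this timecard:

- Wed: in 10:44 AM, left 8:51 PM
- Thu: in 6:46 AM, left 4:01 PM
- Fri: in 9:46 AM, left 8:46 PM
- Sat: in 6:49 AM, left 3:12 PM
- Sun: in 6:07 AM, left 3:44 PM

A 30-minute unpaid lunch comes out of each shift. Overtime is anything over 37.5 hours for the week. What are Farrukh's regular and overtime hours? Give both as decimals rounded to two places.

Wed: 10:44 AM–8:51 PM = 10 h 7 min; less 30 min break → 9 h 37 min
Thu: 6:46 AM–4:01 PM = 9 h 15 min; less 30 min break → 8 h 45 min
Fri: 9:46 AM–8:46 PM = 11 h 0 min; less 30 min break → 10 h 30 min
Sat: 6:49 AM–3:12 PM = 8 h 23 min; less 30 min break → 7 h 53 min
Sun: 6:07 AM–3:44 PM = 9 h 37 min; less 30 min break → 9 h 7 min
Total worked: 45 h 52 min = 45.87 h.
Threshold 37.5 h → overtime 8 h 22 min, regular 37 h 30 min.

Regular 37.50 hours, overtime 8.37 hours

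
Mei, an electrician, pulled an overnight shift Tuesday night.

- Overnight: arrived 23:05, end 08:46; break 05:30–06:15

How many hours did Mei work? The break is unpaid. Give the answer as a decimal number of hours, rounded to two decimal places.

8.93 hours

Overnight: 23:05 → midnight = 0 h 55 min; midnight → 08:46 = 8 h 46 min; span 9 h 41 min; less 45 min break → 8 h 56 min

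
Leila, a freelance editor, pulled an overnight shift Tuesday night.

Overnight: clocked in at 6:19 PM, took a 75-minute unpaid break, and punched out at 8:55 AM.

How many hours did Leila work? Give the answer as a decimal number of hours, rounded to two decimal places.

Overnight: 6:19 PM → midnight = 5 h 41 min; midnight → 8:55 AM = 8 h 55 min; span 14 h 36 min; less 75 min break → 13 h 21 min

13.35 hours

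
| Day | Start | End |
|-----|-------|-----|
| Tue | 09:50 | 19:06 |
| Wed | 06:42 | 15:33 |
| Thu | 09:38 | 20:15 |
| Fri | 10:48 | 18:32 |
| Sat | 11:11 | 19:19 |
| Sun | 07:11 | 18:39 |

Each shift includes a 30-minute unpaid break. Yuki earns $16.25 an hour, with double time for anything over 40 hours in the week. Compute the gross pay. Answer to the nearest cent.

Tue: 09:50–19:06 = 9 h 16 min; less 30 min break → 8 h 46 min
Wed: 06:42–15:33 = 8 h 51 min; less 30 min break → 8 h 21 min
Thu: 09:38–20:15 = 10 h 37 min; less 30 min break → 10 h 7 min
Fri: 10:48–18:32 = 7 h 44 min; less 30 min break → 7 h 14 min
Sat: 11:11–19:19 = 8 h 8 min; less 30 min break → 7 h 38 min
Sun: 07:11–18:39 = 11 h 28 min; less 30 min break → 10 h 58 min
Total worked: 53 h 4 min = 3184 min.
Regular 40 h 0 min = 2400 min at $16.25/h; overtime 13 h 4 min = 784 min at $32.50/h.
Pay = (2400 × $16.25 + 784 × $32.50) ÷ 60 = $1074.67.

$1074.67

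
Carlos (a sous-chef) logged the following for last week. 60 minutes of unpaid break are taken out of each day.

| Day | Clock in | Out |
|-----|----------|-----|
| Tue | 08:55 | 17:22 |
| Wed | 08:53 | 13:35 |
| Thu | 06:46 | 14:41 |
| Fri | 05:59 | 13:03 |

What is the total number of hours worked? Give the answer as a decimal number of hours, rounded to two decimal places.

Tue: 08:55–17:22 = 8 h 27 min; less 60 min break → 7 h 27 min
Wed: 08:53–13:35 = 4 h 42 min; less 60 min break → 3 h 42 min
Thu: 06:46–14:41 = 7 h 55 min; less 60 min break → 6 h 55 min
Fri: 05:59–13:03 = 7 h 4 min; less 60 min break → 6 h 4 min
Total: 7 h 27 min + 3 h 42 min + 6 h 55 min + 6 h 4 min = 24 h 8 min.

24.13 hours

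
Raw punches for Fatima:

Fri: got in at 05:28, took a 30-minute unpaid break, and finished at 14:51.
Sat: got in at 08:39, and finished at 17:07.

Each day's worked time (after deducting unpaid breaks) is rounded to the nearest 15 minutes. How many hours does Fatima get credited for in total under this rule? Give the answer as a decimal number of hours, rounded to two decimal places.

Fri: 05:28–14:51 = 9 h 23 min − 30 min = 8 h 53 min → rounds to 9 h 0 min
Sat: 08:39–17:07 = 8 h 28 min → rounds to 8 h 30 min
Total credited: 17 h 30 min.

17.50 hours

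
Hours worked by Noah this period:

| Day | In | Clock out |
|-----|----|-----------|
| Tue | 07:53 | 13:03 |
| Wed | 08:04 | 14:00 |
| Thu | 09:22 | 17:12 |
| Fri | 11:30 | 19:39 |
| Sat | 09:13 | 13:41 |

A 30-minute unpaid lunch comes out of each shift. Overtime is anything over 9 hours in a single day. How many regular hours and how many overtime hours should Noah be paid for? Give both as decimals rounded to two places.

Tue: 07:53–13:03 = 5 h 10 min; less 30 min break → 4 h 40 min
Wed: 08:04–14:00 = 5 h 56 min; less 30 min break → 5 h 26 min
Thu: 09:22–17:12 = 7 h 50 min; less 30 min break → 7 h 20 min
Fri: 11:30–19:39 = 8 h 9 min; less 30 min break → 7 h 39 min
Sat: 09:13–13:41 = 4 h 28 min; less 30 min break → 3 h 58 min
Tue reg 4 h 40 min / OT 0 h 0 min; Wed reg 5 h 26 min / OT 0 h 0 min; Thu reg 7 h 20 min / OT 0 h 0 min; Fri reg 7 h 39 min / OT 0 h 0 min; Sat reg 3 h 58 min / OT 0 h 0 min.
Totals: regular 29 h 3 min, overtime 0 h 0 min.

Regular 29.05 hours, overtime 0.00 hours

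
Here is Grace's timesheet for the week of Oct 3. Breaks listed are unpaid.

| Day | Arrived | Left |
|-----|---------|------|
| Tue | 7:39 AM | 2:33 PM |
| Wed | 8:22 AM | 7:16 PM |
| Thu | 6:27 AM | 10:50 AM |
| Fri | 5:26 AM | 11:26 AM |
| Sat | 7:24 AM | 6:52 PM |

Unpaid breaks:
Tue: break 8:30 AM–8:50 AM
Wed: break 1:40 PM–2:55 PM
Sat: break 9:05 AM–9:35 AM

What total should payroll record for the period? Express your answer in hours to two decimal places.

Tue: 7:39 AM–2:33 PM = 6 h 54 min; less 20 min break → 6 h 34 min
Wed: 8:22 AM–7:16 PM = 10 h 54 min; less 75 min break → 9 h 39 min
Thu: 6:27 AM–10:50 AM = 4 h 23 min
Fri: 5:26 AM–11:26 AM = 6 h 0 min
Sat: 7:24 AM–6:52 PM = 11 h 28 min; less 30 min break → 10 h 58 min
Total: 6 h 34 min + 9 h 39 min + 4 h 23 min + 6 h 0 min + 10 h 58 min = 37 h 34 min.

37.57 hours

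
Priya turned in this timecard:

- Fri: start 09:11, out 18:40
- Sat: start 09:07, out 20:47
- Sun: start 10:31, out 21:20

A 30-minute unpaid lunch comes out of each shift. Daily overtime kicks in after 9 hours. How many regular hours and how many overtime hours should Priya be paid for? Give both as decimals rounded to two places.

Regular 26.98 hours, overtime 3.48 hours

Fri: 09:11–18:40 = 9 h 29 min; less 30 min break → 8 h 59 min
Sat: 09:07–20:47 = 11 h 40 min; less 30 min break → 11 h 10 min
Sun: 10:31–21:20 = 10 h 49 min; less 30 min break → 10 h 19 min
Fri reg 8 h 59 min / OT 0 h 0 min; Sat reg 9 h 0 min / OT 2 h 10 min; Sun reg 9 h 0 min / OT 1 h 19 min.
Totals: regular 26 h 59 min, overtime 3 h 29 min.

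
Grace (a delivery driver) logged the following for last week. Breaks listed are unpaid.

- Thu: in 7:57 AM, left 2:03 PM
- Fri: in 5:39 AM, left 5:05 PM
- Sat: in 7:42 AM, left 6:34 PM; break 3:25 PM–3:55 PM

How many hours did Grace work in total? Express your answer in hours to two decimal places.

27.90 hours

Thu: 7:57 AM–2:03 PM = 6 h 6 min
Fri: 5:39 AM–5:05 PM = 11 h 26 min
Sat: 7:42 AM–6:34 PM = 10 h 52 min; less 30 min break → 10 h 22 min
Total: 6 h 6 min + 11 h 26 min + 10 h 22 min = 27 h 54 min.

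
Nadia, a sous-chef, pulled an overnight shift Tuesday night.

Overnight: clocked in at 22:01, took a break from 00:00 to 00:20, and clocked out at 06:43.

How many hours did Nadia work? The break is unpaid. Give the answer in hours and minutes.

Overnight: 22:01 → midnight = 1 h 59 min; midnight → 06:43 = 6 h 43 min; span 8 h 42 min; less 20 min break → 8 h 22 min

8 h 22 min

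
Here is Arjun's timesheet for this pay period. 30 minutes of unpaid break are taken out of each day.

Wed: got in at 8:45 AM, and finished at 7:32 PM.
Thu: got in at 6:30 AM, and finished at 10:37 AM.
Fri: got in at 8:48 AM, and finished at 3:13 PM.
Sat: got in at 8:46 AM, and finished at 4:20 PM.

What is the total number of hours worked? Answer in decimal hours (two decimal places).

26.88 hours

Wed: 8:45 AM–7:32 PM = 10 h 47 min; less 30 min break → 10 h 17 min
Thu: 6:30 AM–10:37 AM = 4 h 7 min; less 30 min break → 3 h 37 min
Fri: 8:48 AM–3:13 PM = 6 h 25 min; less 30 min break → 5 h 55 min
Sat: 8:46 AM–4:20 PM = 7 h 34 min; less 30 min break → 7 h 4 min
Total: 10 h 17 min + 3 h 37 min + 5 h 55 min + 7 h 4 min = 26 h 53 min.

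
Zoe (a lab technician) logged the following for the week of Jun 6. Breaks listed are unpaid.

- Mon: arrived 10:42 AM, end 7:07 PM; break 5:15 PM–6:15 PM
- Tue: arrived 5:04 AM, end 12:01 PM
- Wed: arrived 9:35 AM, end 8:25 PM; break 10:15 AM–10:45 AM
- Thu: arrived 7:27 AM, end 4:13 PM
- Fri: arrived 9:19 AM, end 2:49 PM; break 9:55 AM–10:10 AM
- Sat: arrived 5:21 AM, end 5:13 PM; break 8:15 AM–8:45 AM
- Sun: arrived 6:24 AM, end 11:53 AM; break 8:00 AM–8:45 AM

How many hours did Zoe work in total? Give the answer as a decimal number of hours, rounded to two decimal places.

54.82 hours

Mon: 10:42 AM–7:07 PM = 8 h 25 min; less 60 min break → 7 h 25 min
Tue: 5:04 AM–12:01 PM = 6 h 57 min
Wed: 9:35 AM–8:25 PM = 10 h 50 min; less 30 min break → 10 h 20 min
Thu: 7:27 AM–4:13 PM = 8 h 46 min
Fri: 9:19 AM–2:49 PM = 5 h 30 min; less 15 min break → 5 h 15 min
Sat: 5:21 AM–5:13 PM = 11 h 52 min; less 30 min break → 11 h 22 min
Sun: 6:24 AM–11:53 AM = 5 h 29 min; less 45 min break → 4 h 44 min
Total: 7 h 25 min + 6 h 57 min + 10 h 20 min + 8 h 46 min + 5 h 15 min + 11 h 22 min + 4 h 44 min = 54 h 49 min.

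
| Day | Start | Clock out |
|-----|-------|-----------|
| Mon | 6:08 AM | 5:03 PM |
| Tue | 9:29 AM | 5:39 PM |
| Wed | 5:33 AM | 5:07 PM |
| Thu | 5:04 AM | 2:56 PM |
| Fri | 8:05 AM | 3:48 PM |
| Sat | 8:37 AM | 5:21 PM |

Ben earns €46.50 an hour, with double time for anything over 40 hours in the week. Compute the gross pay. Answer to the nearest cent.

€3437.90

Mon: 6:08 AM–5:03 PM = 10 h 55 min
Tue: 9:29 AM–5:39 PM = 8 h 10 min
Wed: 5:33 AM–5:07 PM = 11 h 34 min
Thu: 5:04 AM–2:56 PM = 9 h 52 min
Fri: 8:05 AM–3:48 PM = 7 h 43 min
Sat: 8:37 AM–5:21 PM = 8 h 44 min
Total worked: 56 h 58 min = 3418 min.
Regular 40 h 0 min = 2400 min at €46.50/h; overtime 16 h 58 min = 1018 min at €93.00/h.
Pay = (2400 × €46.50 + 1018 × €93.00) ÷ 60 = €3437.90.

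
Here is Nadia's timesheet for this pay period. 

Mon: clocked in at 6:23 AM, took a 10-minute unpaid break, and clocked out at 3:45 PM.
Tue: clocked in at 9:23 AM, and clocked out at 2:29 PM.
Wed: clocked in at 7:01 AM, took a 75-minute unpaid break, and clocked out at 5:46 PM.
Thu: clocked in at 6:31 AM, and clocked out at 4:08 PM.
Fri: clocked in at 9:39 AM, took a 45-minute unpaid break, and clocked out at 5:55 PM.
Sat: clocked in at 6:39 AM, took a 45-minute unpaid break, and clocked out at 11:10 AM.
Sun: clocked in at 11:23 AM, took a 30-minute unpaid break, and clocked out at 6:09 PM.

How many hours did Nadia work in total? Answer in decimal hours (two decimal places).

50.97 hours

Mon: 6:23 AM–3:45 PM = 9 h 22 min; less 10 min break → 9 h 12 min
Tue: 9:23 AM–2:29 PM = 5 h 6 min
Wed: 7:01 AM–5:46 PM = 10 h 45 min; less 75 min break → 9 h 30 min
Thu: 6:31 AM–4:08 PM = 9 h 37 min
Fri: 9:39 AM–5:55 PM = 8 h 16 min; less 45 min break → 7 h 31 min
Sat: 6:39 AM–11:10 AM = 4 h 31 min; less 45 min break → 3 h 46 min
Sun: 11:23 AM–6:09 PM = 6 h 46 min; less 30 min break → 6 h 16 min
Total: 9 h 12 min + 5 h 6 min + 9 h 30 min + 9 h 37 min + 7 h 31 min + 3 h 46 min + 6 h 16 min = 50 h 58 min.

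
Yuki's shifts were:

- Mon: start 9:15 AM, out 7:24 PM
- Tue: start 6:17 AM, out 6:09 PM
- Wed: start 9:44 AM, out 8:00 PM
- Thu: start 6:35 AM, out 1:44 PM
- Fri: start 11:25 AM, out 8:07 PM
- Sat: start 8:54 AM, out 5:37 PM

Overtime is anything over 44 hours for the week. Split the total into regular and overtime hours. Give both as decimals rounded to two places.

Regular 44.00 hours, overtime 12.85 hours

Mon: 9:15 AM–7:24 PM = 10 h 9 min
Tue: 6:17 AM–6:09 PM = 11 h 52 min
Wed: 9:44 AM–8:00 PM = 10 h 16 min
Thu: 6:35 AM–1:44 PM = 7 h 9 min
Fri: 11:25 AM–8:07 PM = 8 h 42 min
Sat: 8:54 AM–5:37 PM = 8 h 43 min
Total worked: 56 h 51 min = 56.85 h.
Threshold 44 h → overtime 12 h 51 min, regular 44 h 0 min.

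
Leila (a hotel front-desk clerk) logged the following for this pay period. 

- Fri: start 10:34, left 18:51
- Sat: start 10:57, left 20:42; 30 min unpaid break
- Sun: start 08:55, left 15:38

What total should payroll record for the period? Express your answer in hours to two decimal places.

24.25 hours

Fri: 10:34–18:51 = 8 h 17 min
Sat: 10:57–20:42 = 9 h 45 min; less 30 min break → 9 h 15 min
Sun: 08:55–15:38 = 6 h 43 min
Total: 8 h 17 min + 9 h 15 min + 6 h 43 min = 24 h 15 min.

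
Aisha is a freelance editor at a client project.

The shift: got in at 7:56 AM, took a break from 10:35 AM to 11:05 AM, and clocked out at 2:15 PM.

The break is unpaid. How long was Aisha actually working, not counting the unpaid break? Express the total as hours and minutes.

The shift: 7:56 AM–2:15 PM = 6 h 19 min; less 30 min break → 5 h 49 min

5 h 49 min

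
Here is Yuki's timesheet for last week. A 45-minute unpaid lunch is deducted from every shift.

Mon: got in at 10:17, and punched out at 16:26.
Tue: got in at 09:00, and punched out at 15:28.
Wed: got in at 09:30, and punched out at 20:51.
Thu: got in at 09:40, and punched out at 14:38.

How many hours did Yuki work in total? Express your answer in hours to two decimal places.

Mon: 10:17–16:26 = 6 h 9 min; less 45 min break → 5 h 24 min
Tue: 09:00–15:28 = 6 h 28 min; less 45 min break → 5 h 43 min
Wed: 09:30–20:51 = 11 h 21 min; less 45 min break → 10 h 36 min
Thu: 09:40–14:38 = 4 h 58 min; less 45 min break → 4 h 13 min
Total: 5 h 24 min + 5 h 43 min + 10 h 36 min + 4 h 13 min = 25 h 56 min.

25.93 hours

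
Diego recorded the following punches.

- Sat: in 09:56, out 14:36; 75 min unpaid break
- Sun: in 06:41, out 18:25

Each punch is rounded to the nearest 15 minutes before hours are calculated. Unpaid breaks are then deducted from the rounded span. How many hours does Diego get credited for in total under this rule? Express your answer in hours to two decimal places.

15.00 hours

Sat: in 09:56→10:00, out 14:36→14:30; 4 h 30 min − 75 min = 3 h 15 min
Sun: in 06:41→06:45, out 18:25→18:30; 11 h 45 min
Total credited: 15 h 0 min.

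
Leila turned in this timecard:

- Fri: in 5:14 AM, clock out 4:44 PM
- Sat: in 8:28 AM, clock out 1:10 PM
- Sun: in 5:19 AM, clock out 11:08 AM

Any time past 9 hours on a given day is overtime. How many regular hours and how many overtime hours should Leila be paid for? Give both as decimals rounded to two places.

Fri: 5:14 AM–4:44 PM = 11 h 30 min
Sat: 8:28 AM–1:10 PM = 4 h 42 min
Sun: 5:19 AM–11:08 AM = 5 h 49 min
Fri reg 9 h 0 min / OT 2 h 30 min; Sat reg 4 h 42 min / OT 0 h 0 min; Sun reg 5 h 49 min / OT 0 h 0 min.
Totals: regular 19 h 31 min, overtime 2 h 30 min.

Regular 19.52 hours, overtime 2.50 hours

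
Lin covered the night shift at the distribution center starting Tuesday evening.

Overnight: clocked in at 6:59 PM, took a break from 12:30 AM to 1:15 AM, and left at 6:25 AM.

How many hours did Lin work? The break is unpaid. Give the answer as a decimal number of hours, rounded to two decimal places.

Overnight: 6:59 PM → midnight = 5 h 1 min; midnight → 6:25 AM = 6 h 25 min; span 11 h 26 min; less 45 min break → 10 h 41 min

10.68 hours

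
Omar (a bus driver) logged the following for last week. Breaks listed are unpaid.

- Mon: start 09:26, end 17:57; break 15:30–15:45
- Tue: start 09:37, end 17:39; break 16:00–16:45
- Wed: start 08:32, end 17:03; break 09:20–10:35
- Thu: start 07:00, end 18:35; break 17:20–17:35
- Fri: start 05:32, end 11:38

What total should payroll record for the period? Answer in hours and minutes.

Mon: 09:26–17:57 = 8 h 31 min; less 15 min break → 8 h 16 min
Tue: 09:37–17:39 = 8 h 2 min; less 45 min break → 7 h 17 min
Wed: 08:32–17:03 = 8 h 31 min; less 75 min break → 7 h 16 min
Thu: 07:00–18:35 = 11 h 35 min; less 15 min break → 11 h 20 min
Fri: 05:32–11:38 = 6 h 6 min
Total: 8 h 16 min + 7 h 17 min + 7 h 16 min + 11 h 20 min + 6 h 6 min = 40 h 15 min.

40 h 15 min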